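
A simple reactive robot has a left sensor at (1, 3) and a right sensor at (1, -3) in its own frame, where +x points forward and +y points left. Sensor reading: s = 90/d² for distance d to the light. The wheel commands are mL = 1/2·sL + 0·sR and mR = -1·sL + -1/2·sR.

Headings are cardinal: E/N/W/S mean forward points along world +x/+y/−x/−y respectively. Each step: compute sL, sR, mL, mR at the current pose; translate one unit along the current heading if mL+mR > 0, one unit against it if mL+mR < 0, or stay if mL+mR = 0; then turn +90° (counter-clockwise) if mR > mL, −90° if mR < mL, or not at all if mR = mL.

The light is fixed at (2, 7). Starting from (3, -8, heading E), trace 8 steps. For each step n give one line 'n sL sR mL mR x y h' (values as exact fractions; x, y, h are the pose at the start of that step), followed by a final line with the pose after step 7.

0 45/74 45/164 45/148 -9045/12136 3 -8 E
1 18/53 18/53 9/53 -27/53 2 -8 S
2 9/29 45/61 9/58 -2403/3538 2 -7 W
3 90/173 18/37 45/173 -4887/6401 3 -7 N
4 45/74 45/164 45/148 -9045/12136 3 -8 E
5 18/53 18/53 9/53 -27/53 2 -8 S
6 9/29 45/61 9/58 -2403/3538 2 -7 W
7 90/173 18/37 45/173 -4887/6401 3 -7 N
final 3 -8 E

n=0: pose=(3,-8,E); sL=45/74, sR=45/164; mL=45/148, mR=-9045/12136; mL+mR=-5355/12136 → advance -1; mR−mL=-12735/12136 → turn -1·90°
n=1: pose=(2,-8,S); sL=18/53, sR=18/53; mL=9/53, mR=-27/53; mL+mR=-18/53 → advance -1; mR−mL=-36/53 → turn -1·90°
n=2: pose=(2,-7,W); sL=9/29, sR=45/61; mL=9/58, mR=-2403/3538; mL+mR=-927/1769 → advance -1; mR−mL=-1476/1769 → turn -1·90°
n=3: pose=(3,-7,N); sL=90/173, sR=18/37; mL=45/173, mR=-4887/6401; mL+mR=-3222/6401 → advance -1; mR−mL=-6552/6401 → turn -1·90°
n=4: pose=(3,-8,E); sL=45/74, sR=45/164; mL=45/148, mR=-9045/12136; mL+mR=-5355/12136 → advance -1; mR−mL=-12735/12136 → turn -1·90°
n=5: pose=(2,-8,S); sL=18/53, sR=18/53; mL=9/53, mR=-27/53; mL+mR=-18/53 → advance -1; mR−mL=-36/53 → turn -1·90°
n=6: pose=(2,-7,W); sL=9/29, sR=45/61; mL=9/58, mR=-2403/3538; mL+mR=-927/1769 → advance -1; mR−mL=-1476/1769 → turn -1·90°
n=7: pose=(3,-7,N); sL=90/173, sR=18/37; mL=45/173, mR=-4887/6401; mL+mR=-3222/6401 → advance -1; mR−mL=-6552/6401 → turn -1·90°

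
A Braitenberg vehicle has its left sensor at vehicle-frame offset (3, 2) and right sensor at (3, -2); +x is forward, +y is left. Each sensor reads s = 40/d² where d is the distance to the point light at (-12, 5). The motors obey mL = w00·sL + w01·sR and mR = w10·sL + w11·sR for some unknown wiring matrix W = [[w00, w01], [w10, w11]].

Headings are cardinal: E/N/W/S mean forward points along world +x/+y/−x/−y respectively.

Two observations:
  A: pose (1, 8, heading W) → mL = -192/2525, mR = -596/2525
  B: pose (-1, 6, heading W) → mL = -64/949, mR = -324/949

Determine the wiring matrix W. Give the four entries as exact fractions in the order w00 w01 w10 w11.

obs A: pose=(1,8,W) → sL=40/101, sR=8/25, mL=-192/2525, mR=-596/2525
obs B: pose=(-1,6,W) → sL=8/13, sR=40/73, mL=-64/949, mR=-324/949
sensor matrix S = [[40/101, 8/25], [8/13, 40/73]]; det S = 48128/2396225
solve [mL_A; mL_B] = S·[w00; w01] and [mR_A; mR_B] = S·[w10; w11]:
  w00 = -1, w01 = 1, w10 = -1, w11 = 1/2

-1 1 -1 1/2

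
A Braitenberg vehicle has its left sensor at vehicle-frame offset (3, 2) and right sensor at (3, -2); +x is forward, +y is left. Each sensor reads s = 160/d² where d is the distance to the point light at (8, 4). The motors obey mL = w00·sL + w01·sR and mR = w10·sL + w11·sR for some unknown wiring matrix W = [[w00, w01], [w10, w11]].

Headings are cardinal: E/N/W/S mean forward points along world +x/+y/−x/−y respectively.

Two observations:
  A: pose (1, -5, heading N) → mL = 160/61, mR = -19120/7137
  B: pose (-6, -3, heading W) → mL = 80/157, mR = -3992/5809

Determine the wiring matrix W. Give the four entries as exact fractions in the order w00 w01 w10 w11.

obs A: pose=(1,-5,N) → sL=160/117, sR=160/61, mL=160/61, mR=-19120/7137
obs B: pose=(-6,-3,W) → sL=16/37, sR=80/157, mL=80/157, mR=-3992/5809
sensor matrix S = [[160/117, 160/61], [16/37, 80/157]]; det S = -18135040/41458833
solve [mL_A; mL_B] = S·[w00; w01] and [mR_A; mR_B] = S·[w10; w11]:
  w00 = 0, w01 = 1, w10 = -1, w11 = -1/2

0 1 -1 -1/2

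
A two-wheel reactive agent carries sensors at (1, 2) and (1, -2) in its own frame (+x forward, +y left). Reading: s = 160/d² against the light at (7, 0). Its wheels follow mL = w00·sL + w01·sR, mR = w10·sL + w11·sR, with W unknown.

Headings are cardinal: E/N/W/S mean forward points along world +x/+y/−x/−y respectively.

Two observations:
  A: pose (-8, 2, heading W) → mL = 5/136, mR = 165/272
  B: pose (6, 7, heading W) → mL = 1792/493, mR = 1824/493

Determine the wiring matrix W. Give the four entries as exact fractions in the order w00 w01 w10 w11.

obs A: pose=(-8,2,W) → sL=5/8, sR=10/17, mL=5/136, mR=165/272
obs B: pose=(6,7,W) → sL=160/29, sR=32/17, mL=1792/493, mR=1824/493
sensor matrix S = [[5/8, 10/17], [160/29, 32/17]]; det S = -60/29
solve [mL_A; mL_B] = S·[w00; w01] and [mR_A; mR_B] = S·[w10; w11]:
  w00 = 1, w01 = -1, w10 = 1/2, w11 = 1/2

1 -1 1/2 1/2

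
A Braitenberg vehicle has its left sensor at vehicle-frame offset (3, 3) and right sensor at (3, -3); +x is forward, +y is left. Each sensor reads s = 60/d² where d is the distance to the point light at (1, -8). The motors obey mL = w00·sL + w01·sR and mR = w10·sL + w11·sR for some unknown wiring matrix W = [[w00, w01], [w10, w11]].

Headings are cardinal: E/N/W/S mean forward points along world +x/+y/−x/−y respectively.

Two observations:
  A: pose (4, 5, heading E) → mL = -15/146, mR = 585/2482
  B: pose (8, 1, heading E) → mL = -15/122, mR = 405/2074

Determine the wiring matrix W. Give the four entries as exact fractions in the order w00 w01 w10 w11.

-1/2 0 -1 1

obs A: pose=(4,5,E) → sL=15/73, sR=15/34, mL=-15/146, mR=585/2482
obs B: pose=(8,1,E) → sL=15/61, sR=15/34, mL=-15/122, mR=405/2074
sensor matrix S = [[15/73, 15/34], [15/61, 15/34]]; det S = -1350/75701
solve [mL_A; mL_B] = S·[w00; w01] and [mR_A; mR_B] = S·[w10; w11]:
  w00 = -1/2, w01 = 0, w10 = -1, w11 = 1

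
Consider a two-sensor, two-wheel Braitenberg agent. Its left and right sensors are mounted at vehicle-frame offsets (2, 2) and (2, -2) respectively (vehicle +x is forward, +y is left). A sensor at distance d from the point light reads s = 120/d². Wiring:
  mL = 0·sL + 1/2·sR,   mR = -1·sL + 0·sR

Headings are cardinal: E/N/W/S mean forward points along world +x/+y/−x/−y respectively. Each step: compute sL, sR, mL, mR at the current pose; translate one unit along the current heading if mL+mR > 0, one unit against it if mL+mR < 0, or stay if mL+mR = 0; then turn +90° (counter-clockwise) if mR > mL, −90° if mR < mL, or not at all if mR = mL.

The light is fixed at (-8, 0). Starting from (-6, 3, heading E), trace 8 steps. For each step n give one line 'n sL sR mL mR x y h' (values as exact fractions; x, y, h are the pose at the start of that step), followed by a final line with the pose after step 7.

n=0: pose=(-6,3,E); sL=120/41, sR=120/17; mL=60/17, mR=-120/41; mL+mR=420/697 → advance +1; mR−mL=-4500/697 → turn -1·90°
n=1: pose=(-5,3,S); sL=60/13, sR=60; mL=30, mR=-60/13; mL+mR=330/13 → advance +1; mR−mL=-450/13 → turn -1·90°
n=2: pose=(-5,2,W); sL=120, sR=120/17; mL=60/17, mR=-120; mL+mR=-1980/17 → advance -1; mR−mL=-2100/17 → turn -1·90°
n=3: pose=(-4,2,N); sL=6, sR=30/13; mL=15/13, mR=-6; mL+mR=-63/13 → advance -1; mR−mL=-93/13 → turn -1·90°
n=4: pose=(-4,1,E); sL=8/3, sR=120/37; mL=60/37, mR=-8/3; mL+mR=-116/111 → advance -1; mR−mL=-476/111 → turn -1·90°
n=5: pose=(-5,1,S); sL=60/13, sR=60; mL=30, mR=-60/13; mL+mR=330/13 → advance +1; mR−mL=-450/13 → turn -1·90°
n=6: pose=(-5,0,W); sL=24, sR=24; mL=12, mR=-24; mL+mR=-12 → advance -1; mR−mL=-36 → turn -1·90°
n=7: pose=(-4,0,N); sL=15, sR=3; mL=3/2, mR=-15; mL+mR=-27/2 → advance -1; mR−mL=-33/2 → turn -1·90°

0 120/41 120/17 60/17 -120/41 -6 3 E
1 60/13 60 30 -60/13 -5 3 S
2 120 120/17 60/17 -120 -5 2 W
3 6 30/13 15/13 -6 -4 2 N
4 8/3 120/37 60/37 -8/3 -4 1 E
5 60/13 60 30 -60/13 -5 1 S
6 24 24 12 -24 -5 0 W
7 15 3 3/2 -15 -4 0 N
final -4 -1 E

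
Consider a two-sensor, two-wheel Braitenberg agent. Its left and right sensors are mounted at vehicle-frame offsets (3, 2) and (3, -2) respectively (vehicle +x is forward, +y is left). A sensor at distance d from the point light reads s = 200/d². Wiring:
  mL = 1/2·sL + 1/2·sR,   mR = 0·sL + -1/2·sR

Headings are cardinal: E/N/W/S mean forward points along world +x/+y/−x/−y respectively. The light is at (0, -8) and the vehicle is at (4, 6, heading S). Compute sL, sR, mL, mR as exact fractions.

200/157 8/5 1128/785 -4/5

left sensor world pos  = (6, 3); dL² = 157
right sensor world pos = (2, 3); dR² = 125
sL = 200/157 = 200/157
sR = 200/125 = 8/5
mL = 1/2·sL + 1/2·sR = 1128/785
mR = 0·sL + -1/2·sR = -4/5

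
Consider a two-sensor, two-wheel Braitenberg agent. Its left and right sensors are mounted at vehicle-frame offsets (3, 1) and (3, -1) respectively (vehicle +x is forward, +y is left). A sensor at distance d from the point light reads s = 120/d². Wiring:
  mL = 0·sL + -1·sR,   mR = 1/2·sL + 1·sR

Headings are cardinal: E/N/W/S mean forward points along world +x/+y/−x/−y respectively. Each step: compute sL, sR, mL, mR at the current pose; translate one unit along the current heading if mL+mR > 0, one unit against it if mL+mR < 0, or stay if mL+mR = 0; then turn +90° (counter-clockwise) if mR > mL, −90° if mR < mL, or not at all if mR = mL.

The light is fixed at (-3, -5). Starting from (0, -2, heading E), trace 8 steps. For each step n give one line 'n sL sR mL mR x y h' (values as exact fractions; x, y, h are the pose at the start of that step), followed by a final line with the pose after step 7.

0 30/13 3 -3 54/13 0 -2 E
1 8/3 120/61 -120/61 604/183 1 -2 N
2 12 60/13 -60/13 138/13 1 -1 W
3 120/17 24 -24 468/17 0 -1 S
4 30/13 3 -3 54/13 0 -2 E
5 8/3 120/61 -120/61 604/183 1 -2 N
6 12 60/13 -60/13 138/13 1 -1 W
7 120/17 24 -24 468/17 0 -1 S
final 0 -2 E

n=0: pose=(0,-2,E); sL=30/13, sR=3; mL=-3, mR=54/13; mL+mR=15/13 → advance +1; mR−mL=93/13 → turn +1·90°
n=1: pose=(1,-2,N); sL=8/3, sR=120/61; mL=-120/61, mR=604/183; mL+mR=4/3 → advance +1; mR−mL=964/183 → turn +1·90°
n=2: pose=(1,-1,W); sL=12, sR=60/13; mL=-60/13, mR=138/13; mL+mR=6 → advance +1; mR−mL=198/13 → turn +1·90°
n=3: pose=(0,-1,S); sL=120/17, sR=24; mL=-24, mR=468/17; mL+mR=60/17 → advance +1; mR−mL=876/17 → turn +1·90°
n=4: pose=(0,-2,E); sL=30/13, sR=3; mL=-3, mR=54/13; mL+mR=15/13 → advance +1; mR−mL=93/13 → turn +1·90°
n=5: pose=(1,-2,N); sL=8/3, sR=120/61; mL=-120/61, mR=604/183; mL+mR=4/3 → advance +1; mR−mL=964/183 → turn +1·90°
n=6: pose=(1,-1,W); sL=12, sR=60/13; mL=-60/13, mR=138/13; mL+mR=6 → advance +1; mR−mL=198/13 → turn +1·90°
n=7: pose=(0,-1,S); sL=120/17, sR=24; mL=-24, mR=468/17; mL+mR=60/17 → advance +1; mR−mL=876/17 → turn +1·90°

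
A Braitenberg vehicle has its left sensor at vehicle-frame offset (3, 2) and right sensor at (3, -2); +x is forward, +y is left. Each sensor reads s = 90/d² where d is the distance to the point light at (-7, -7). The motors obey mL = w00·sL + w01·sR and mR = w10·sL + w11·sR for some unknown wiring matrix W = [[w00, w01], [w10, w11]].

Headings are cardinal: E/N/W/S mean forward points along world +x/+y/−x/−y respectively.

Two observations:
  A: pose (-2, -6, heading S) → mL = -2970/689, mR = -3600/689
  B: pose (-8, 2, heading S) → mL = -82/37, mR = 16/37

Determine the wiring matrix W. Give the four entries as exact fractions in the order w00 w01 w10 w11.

-1/2 -1/2 1 -1

obs A: pose=(-2,-6,S) → sL=90/53, sR=90/13, mL=-2970/689, mR=-3600/689
obs B: pose=(-8,2,S) → sL=90/37, sR=2, mL=-82/37, mR=16/37
sensor matrix S = [[90/53, 90/13], [90/37, 2]]; det S = -342720/25493
solve [mL_A; mL_B] = S·[w00; w01] and [mR_A; mR_B] = S·[w10; w11]:
  w00 = -1/2, w01 = -1/2, w10 = 1, w11 = -1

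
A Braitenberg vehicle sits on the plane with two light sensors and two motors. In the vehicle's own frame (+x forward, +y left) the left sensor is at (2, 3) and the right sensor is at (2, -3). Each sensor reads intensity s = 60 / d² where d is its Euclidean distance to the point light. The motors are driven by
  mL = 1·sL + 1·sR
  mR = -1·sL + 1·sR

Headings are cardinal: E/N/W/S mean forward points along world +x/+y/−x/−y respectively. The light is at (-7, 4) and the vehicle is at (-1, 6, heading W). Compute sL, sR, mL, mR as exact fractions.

left sensor world pos  = (-3, 3); dL² = 17
right sensor world pos = (-3, 9); dR² = 41
sL = 60/17 = 60/17
sR = 60/41 = 60/41
mL = 1·sL + 1·sR = 3480/697
mR = -1·sL + 1·sR = -1440/697

60/17 60/41 3480/697 -1440/697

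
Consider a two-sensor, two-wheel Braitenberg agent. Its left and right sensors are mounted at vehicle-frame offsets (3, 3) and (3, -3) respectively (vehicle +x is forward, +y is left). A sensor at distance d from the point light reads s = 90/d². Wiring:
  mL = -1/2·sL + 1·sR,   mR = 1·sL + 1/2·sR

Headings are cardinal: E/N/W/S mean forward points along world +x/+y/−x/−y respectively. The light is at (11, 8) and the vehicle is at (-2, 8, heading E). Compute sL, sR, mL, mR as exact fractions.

left sensor world pos  = (1, 11); dL² = 109
right sensor world pos = (1, 5); dR² = 109
sL = 90/109 = 90/109
sR = 90/109 = 90/109
mL = -1/2·sL + 1·sR = 45/109
mR = 1·sL + 1/2·sR = 135/109

90/109 90/109 45/109 135/109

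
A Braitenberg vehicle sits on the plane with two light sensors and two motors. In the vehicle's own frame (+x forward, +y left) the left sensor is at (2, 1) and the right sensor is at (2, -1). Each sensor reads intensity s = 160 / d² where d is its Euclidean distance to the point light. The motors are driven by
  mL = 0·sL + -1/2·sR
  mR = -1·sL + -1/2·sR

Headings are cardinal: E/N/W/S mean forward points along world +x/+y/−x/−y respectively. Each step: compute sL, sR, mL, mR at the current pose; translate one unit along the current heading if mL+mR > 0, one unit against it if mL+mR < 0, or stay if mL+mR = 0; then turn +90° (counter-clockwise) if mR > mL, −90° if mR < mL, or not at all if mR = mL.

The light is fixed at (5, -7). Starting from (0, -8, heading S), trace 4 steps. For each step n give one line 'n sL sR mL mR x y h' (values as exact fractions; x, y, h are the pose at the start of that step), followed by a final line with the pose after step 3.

n=0: pose=(0,-8,S); sL=32/5, sR=32/9; mL=-16/9, mR=-368/45; mL+mR=-448/45 → advance -1; mR−mL=-32/5 → turn -1·90°
n=1: pose=(0,-7,W); sL=16/5, sR=16/5; mL=-8/5, mR=-24/5; mL+mR=-32/5 → advance -1; mR−mL=-16/5 → turn -1·90°
n=2: pose=(1,-7,N); sL=160/29, sR=160/13; mL=-80/13, mR=-4400/377; mL+mR=-6720/377 → advance -1; mR−mL=-160/29 → turn -1·90°
n=3: pose=(1,-8,E); sL=40, sR=20; mL=-10, mR=-50; mL+mR=-60 → advance -1; mR−mL=-40 → turn -1·90°

0 32/5 32/9 -16/9 -368/45 0 -8 S
1 16/5 16/5 -8/5 -24/5 0 -7 W
2 160/29 160/13 -80/13 -4400/377 1 -7 N
3 40 20 -10 -50 1 -8 E
final 0 -8 S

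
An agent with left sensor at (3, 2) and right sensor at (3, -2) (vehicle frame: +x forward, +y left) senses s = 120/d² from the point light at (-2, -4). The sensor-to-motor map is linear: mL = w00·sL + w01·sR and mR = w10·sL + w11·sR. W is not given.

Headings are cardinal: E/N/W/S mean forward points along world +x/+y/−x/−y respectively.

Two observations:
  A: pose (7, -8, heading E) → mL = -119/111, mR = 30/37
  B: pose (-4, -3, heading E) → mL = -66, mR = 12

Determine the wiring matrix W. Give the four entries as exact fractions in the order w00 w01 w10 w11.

-1/2 -1 1 0

obs A: pose=(7,-8,E) → sL=30/37, sR=2/3, mL=-119/111, mR=30/37
obs B: pose=(-4,-3,E) → sL=12, sR=60, mL=-66, mR=12
sensor matrix S = [[30/37, 2/3], [12, 60]]; det S = 1504/37
solve [mL_A; mL_B] = S·[w00; w01] and [mR_A; mR_B] = S·[w10; w11]:
  w00 = -1/2, w01 = -1, w10 = 1, w11 = 0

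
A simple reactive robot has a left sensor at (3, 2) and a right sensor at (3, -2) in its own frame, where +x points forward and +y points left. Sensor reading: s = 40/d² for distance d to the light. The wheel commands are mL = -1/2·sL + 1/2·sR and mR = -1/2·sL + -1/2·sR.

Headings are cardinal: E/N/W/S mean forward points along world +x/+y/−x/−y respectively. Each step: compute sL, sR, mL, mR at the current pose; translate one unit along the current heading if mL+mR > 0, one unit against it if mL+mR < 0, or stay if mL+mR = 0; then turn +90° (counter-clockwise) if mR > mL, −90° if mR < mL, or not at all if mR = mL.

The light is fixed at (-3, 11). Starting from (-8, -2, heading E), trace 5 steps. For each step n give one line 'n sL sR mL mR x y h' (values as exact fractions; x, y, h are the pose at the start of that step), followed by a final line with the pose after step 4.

n=0: pose=(-8,-2,E); sL=8/25, sR=40/229; mL=-416/5725, mR=-1416/5725; mL+mR=-8/25 → advance -1; mR−mL=-40/229 → turn -1·90°
n=1: pose=(-9,-2,S); sL=5/34, sR=1/8; mL=-3/272, mR=-37/272; mL+mR=-5/34 → advance -1; mR−mL=-1/8 → turn -1·90°
n=2: pose=(-9,-1,W); sL=40/277, sR=40/181; mL=1920/50137, mR=-9160/50137; mL+mR=-40/277 → advance -1; mR−mL=-40/181 → turn -1·90°
n=3: pose=(-8,-1,N); sL=4/13, sR=4/9; mL=8/117, mR=-44/117; mL+mR=-4/13 → advance -1; mR−mL=-4/9 → turn -1·90°
n=4: pose=(-8,-2,E); sL=8/25, sR=40/229; mL=-416/5725, mR=-1416/5725; mL+mR=-8/25 → advance -1; mR−mL=-40/229 → turn -1·90°

0 8/25 40/229 -416/5725 -1416/5725 -8 -2 E
1 5/34 1/8 -3/272 -37/272 -9 -2 S
2 40/277 40/181 1920/50137 -9160/50137 -9 -1 W
3 4/13 4/9 8/117 -44/117 -8 -1 N
4 8/25 40/229 -416/5725 -1416/5725 -8 -2 E
final -9 -2 S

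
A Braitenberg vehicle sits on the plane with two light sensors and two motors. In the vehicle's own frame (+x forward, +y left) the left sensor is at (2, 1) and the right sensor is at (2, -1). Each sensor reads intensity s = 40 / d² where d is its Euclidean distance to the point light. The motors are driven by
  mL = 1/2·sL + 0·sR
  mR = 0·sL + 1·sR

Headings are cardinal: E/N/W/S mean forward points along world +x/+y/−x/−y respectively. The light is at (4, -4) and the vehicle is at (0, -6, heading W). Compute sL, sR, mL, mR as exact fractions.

left sensor world pos  = (-2, -7); dL² = 45
right sensor world pos = (-2, -5); dR² = 37
sL = 40/45 = 8/9
sR = 40/37 = 40/37
mL = 1/2·sL + 0·sR = 4/9
mR = 0·sL + 1·sR = 40/37

8/9 40/37 4/9 40/37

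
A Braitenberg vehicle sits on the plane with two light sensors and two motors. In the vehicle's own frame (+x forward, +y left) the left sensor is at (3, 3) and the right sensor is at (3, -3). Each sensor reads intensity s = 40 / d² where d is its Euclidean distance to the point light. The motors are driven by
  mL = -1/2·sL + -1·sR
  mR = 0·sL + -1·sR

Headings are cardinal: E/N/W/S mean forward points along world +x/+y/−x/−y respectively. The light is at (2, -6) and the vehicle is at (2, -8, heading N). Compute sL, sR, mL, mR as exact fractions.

left sensor world pos  = (-1, -5); dL² = 10
right sensor world pos = (5, -5); dR² = 10
sL = 40/10 = 4
sR = 40/10 = 4
mL = -1/2·sL + -1·sR = -6
mR = 0·sL + -1·sR = -4

4 4 -6 -4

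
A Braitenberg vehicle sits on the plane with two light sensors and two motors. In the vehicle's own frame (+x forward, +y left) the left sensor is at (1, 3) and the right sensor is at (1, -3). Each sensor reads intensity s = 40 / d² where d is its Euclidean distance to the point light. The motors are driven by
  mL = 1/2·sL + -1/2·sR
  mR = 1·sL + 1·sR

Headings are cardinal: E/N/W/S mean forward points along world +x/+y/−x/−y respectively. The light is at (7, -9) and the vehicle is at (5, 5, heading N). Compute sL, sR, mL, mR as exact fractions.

4/25 20/113 -24/2825 952/2825

left sensor world pos  = (2, 6); dL² = 250
right sensor world pos = (8, 6); dR² = 226
sL = 40/250 = 4/25
sR = 40/226 = 20/113
mL = 1/2·sL + -1/2·sR = -24/2825
mR = 1·sL + 1·sR = 952/2825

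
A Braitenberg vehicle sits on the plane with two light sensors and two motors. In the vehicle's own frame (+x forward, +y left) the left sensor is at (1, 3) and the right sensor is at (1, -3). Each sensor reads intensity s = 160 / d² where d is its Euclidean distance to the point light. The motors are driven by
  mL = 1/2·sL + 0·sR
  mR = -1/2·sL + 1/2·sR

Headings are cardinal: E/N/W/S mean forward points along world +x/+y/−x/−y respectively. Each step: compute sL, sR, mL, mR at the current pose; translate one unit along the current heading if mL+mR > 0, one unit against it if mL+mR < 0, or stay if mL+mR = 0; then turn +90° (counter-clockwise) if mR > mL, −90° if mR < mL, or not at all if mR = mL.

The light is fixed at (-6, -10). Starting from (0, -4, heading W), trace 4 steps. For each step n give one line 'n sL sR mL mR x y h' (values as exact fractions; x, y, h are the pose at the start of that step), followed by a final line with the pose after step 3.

0 80/17 80/53 40/17 -1440/901 0 -4 W
1 160/53 160/113 80/53 -4800/5989 -1 -4 N
2 20/17 40/13 10/17 210/221 -1 -3 E
3 160/73 32/29 80/73 -1152/2117 0 -3 N
final 0 -2 E

n=0: pose=(0,-4,W); sL=80/17, sR=80/53; mL=40/17, mR=-1440/901; mL+mR=40/53 → advance +1; mR−mL=-3560/901 → turn -1·90°
n=1: pose=(-1,-4,N); sL=160/53, sR=160/113; mL=80/53, mR=-4800/5989; mL+mR=80/113 → advance +1; mR−mL=-13840/5989 → turn -1·90°
n=2: pose=(-1,-3,E); sL=20/17, sR=40/13; mL=10/17, mR=210/221; mL+mR=20/13 → advance +1; mR−mL=80/221 → turn +1·90°
n=3: pose=(0,-3,N); sL=160/73, sR=32/29; mL=80/73, mR=-1152/2117; mL+mR=16/29 → advance +1; mR−mL=-3472/2117 → turn -1·90°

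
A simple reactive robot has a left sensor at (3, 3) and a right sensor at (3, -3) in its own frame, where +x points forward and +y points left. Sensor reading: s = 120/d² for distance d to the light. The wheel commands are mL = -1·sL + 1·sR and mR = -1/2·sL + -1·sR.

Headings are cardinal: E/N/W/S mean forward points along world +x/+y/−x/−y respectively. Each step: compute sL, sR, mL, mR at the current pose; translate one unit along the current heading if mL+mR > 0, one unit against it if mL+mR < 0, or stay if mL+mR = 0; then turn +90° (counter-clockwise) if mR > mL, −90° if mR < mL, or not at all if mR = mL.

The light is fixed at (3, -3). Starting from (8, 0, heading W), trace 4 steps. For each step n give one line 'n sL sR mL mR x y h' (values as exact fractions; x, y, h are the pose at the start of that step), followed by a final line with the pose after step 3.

0 30 3 -27 -18 8 0 W
1 40/27 40/3 320/27 -380/27 9 0 S
2 12 60/29 -288/29 -234/29 9 1 W
3 120/101 120/17 10080/1717 -13140/1717 10 1 S
final 10 2 W

n=0: pose=(8,0,W); sL=30, sR=3; mL=-27, mR=-18; mL+mR=-45 → advance -1; mR−mL=9 → turn +1·90°
n=1: pose=(9,0,S); sL=40/27, sR=40/3; mL=320/27, mR=-380/27; mL+mR=-20/9 → advance -1; mR−mL=-700/27 → turn -1·90°
n=2: pose=(9,1,W); sL=12, sR=60/29; mL=-288/29, mR=-234/29; mL+mR=-18 → advance -1; mR−mL=54/29 → turn +1·90°
n=3: pose=(10,1,S); sL=120/101, sR=120/17; mL=10080/1717, mR=-13140/1717; mL+mR=-180/101 → advance -1; mR−mL=-23220/1717 → turn -1·90°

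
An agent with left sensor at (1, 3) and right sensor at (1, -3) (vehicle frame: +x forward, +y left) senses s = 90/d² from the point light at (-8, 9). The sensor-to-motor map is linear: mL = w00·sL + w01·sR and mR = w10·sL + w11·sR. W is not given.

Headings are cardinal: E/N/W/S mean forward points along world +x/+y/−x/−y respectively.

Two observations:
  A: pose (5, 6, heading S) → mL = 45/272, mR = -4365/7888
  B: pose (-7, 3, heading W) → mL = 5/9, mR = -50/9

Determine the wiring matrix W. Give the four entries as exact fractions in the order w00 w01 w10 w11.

1/2 0 -1/2 -1/2

obs A: pose=(5,6,S) → sL=45/136, sR=45/58, mL=45/272, mR=-4365/7888
obs B: pose=(-7,3,W) → sL=10/9, sR=10, mL=5/9, mR=-50/9
sensor matrix S = [[45/136, 45/58], [10/9, 10]]; det S = 4825/1972
solve [mL_A; mL_B] = S·[w00; w01] and [mR_A; mR_B] = S·[w10; w11]:
  w00 = 1/2, w01 = 0, w10 = -1/2, w11 = -1/2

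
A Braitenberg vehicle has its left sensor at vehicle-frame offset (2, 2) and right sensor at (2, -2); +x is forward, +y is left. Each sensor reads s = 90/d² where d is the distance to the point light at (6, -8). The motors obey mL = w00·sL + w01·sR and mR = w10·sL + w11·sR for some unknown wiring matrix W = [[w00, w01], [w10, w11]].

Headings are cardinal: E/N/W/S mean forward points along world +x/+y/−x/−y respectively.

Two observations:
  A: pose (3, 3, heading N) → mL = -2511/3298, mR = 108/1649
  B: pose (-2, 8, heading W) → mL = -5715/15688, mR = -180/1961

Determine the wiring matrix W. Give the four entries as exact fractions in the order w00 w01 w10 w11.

-1/2 -1 -1 1

obs A: pose=(3,3,N) → sL=45/97, sR=9/17, mL=-2511/3298, mR=108/1649
obs B: pose=(-2,8,W) → sL=45/148, sR=45/212, mL=-5715/15688, mR=-180/1961
sensor matrix S = [[45/97, 9/17], [45/148, 45/212]]; det S = -202095/3233689
solve [mL_A; mL_B] = S·[w00; w01] and [mR_A; mR_B] = S·[w10; w11]:
  w00 = -1/2, w01 = -1, w10 = -1, w11 = 1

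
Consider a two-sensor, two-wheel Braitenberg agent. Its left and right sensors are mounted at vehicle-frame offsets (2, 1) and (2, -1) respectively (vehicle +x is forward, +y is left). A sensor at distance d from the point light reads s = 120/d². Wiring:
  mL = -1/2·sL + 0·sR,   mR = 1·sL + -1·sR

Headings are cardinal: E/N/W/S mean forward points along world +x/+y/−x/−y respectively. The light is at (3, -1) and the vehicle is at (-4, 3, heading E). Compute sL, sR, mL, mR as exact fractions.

12/5 60/17 -6/5 -96/85

left sensor world pos  = (-2, 4); dL² = 50
right sensor world pos = (-2, 2); dR² = 34
sL = 120/50 = 12/5
sR = 120/34 = 60/17
mL = -1/2·sL + 0·sR = -6/5
mR = 1·sL + -1·sR = -96/85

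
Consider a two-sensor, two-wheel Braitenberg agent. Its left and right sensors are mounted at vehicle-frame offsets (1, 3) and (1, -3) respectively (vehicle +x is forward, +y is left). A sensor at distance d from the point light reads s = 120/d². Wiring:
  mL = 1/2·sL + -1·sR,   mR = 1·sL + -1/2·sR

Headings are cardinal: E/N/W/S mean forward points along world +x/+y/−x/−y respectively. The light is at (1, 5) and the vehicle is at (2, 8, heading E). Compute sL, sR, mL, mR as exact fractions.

3 30 -57/2 -12

left sensor world pos  = (3, 11); dL² = 40
right sensor world pos = (3, 5); dR² = 4
sL = 120/40 = 3
sR = 120/4 = 30
mL = 1/2·sL + -1·sR = -57/2
mR = 1·sL + -1/2·sR = -12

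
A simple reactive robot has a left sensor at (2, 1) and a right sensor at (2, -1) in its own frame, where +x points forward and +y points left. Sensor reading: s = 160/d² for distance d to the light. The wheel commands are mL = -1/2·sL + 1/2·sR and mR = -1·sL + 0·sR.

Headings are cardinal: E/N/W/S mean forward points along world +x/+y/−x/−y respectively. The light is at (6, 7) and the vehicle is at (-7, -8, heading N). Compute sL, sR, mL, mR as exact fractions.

left sensor world pos  = (-8, -6); dL² = 365
right sensor world pos = (-6, -6); dR² = 313
sL = 160/365 = 32/73
sR = 160/313 = 160/313
mL = -1/2·sL + 1/2·sR = 832/22849
mR = -1·sL + 0·sR = -32/73

32/73 160/313 832/22849 -32/73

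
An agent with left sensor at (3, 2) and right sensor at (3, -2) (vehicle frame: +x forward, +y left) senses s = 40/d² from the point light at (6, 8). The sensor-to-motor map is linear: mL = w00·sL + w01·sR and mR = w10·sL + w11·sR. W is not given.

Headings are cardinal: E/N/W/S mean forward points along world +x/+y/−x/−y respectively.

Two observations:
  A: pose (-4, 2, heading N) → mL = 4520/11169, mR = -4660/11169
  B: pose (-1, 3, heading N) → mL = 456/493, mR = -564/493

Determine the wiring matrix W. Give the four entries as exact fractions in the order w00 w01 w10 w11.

1/2 1/2 1/2 -1

obs A: pose=(-4,2,N) → sL=40/153, sR=40/73, mL=4520/11169, mR=-4660/11169
obs B: pose=(-1,3,N) → sL=8/17, sR=40/29, mL=456/493, mR=-564/493
sensor matrix S = [[40/153, 40/73], [8/17, 40/29]]; det S = 33280/323901
solve [mL_A; mL_B] = S·[w00; w01] and [mR_A; mR_B] = S·[w10; w11]:
  w00 = 1/2, w01 = 1/2, w10 = 1/2, w11 = -1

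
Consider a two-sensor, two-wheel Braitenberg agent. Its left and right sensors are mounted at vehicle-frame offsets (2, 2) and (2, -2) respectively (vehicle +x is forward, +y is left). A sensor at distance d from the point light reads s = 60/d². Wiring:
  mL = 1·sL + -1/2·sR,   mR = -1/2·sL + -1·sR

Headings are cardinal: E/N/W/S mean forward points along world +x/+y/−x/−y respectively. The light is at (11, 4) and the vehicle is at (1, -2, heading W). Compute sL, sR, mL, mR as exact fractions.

15/52 3/8 21/208 -27/52

left sensor world pos  = (-1, -4); dL² = 208
right sensor world pos = (-1, 0); dR² = 160
sL = 60/208 = 15/52
sR = 60/160 = 3/8
mL = 1·sL + -1/2·sR = 21/208
mR = -1/2·sL + -1·sR = -27/52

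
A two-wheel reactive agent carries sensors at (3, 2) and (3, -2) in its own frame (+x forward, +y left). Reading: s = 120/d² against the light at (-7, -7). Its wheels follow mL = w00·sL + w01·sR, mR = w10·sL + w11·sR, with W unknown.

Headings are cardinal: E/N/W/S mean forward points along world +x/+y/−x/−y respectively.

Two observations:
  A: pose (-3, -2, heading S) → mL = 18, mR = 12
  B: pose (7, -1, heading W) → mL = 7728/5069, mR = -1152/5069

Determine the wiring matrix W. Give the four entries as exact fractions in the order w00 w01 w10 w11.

1 1 -1 1

obs A: pose=(-3,-2,S) → sL=3, sR=15, mL=18, mR=12
obs B: pose=(7,-1,W) → sL=120/137, sR=24/37, mL=7728/5069, mR=-1152/5069
sensor matrix S = [[3, 15], [120/137, 24/37]]; det S = -56736/5069
solve [mL_A; mL_B] = S·[w00; w01] and [mR_A; mR_B] = S·[w10; w11]:
  w00 = 1, w01 = 1, w10 = -1, w11 = 1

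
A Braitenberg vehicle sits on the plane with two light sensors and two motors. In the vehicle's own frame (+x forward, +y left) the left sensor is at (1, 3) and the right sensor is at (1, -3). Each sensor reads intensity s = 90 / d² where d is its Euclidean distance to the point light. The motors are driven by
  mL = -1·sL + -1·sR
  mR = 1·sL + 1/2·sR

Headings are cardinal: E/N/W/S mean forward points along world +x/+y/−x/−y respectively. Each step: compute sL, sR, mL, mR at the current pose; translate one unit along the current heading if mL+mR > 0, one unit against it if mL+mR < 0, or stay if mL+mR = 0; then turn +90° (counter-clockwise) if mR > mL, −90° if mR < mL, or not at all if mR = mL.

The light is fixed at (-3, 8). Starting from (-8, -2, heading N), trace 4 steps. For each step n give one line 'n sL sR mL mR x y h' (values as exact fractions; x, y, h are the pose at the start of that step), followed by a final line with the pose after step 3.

0 18/29 18/17 -828/493 567/493 -8 -2 N
1 45/116 9/10 -747/580 243/290 -8 -3 W
2 18/29 90/193 -6084/5597 4779/5597 -7 -3 S
3 45/29 45/89 -5310/2581 9315/5162 -7 -2 E
final -8 -2 N

n=0: pose=(-8,-2,N); sL=18/29, sR=18/17; mL=-828/493, mR=567/493; mL+mR=-9/17 → advance -1; mR−mL=1395/493 → turn +1·90°
n=1: pose=(-8,-3,W); sL=45/116, sR=9/10; mL=-747/580, mR=243/290; mL+mR=-9/20 → advance -1; mR−mL=1233/580 → turn +1·90°
n=2: pose=(-7,-3,S); sL=18/29, sR=90/193; mL=-6084/5597, mR=4779/5597; mL+mR=-45/193 → advance -1; mR−mL=10863/5597 → turn +1·90°
n=3: pose=(-7,-2,E); sL=45/29, sR=45/89; mL=-5310/2581, mR=9315/5162; mL+mR=-45/178 → advance -1; mR−mL=19935/5162 → turn +1·90°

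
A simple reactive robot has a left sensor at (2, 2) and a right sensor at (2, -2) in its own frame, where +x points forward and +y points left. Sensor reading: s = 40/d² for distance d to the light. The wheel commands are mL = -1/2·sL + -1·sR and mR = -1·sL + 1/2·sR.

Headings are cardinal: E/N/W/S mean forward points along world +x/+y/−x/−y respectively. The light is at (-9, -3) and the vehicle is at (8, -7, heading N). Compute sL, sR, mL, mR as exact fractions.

40/229 8/73 -3292/16717 -2004/16717

left sensor world pos  = (6, -5); dL² = 229
right sensor world pos = (10, -5); dR² = 365
sL = 40/229 = 40/229
sR = 40/365 = 8/73
mL = -1/2·sL + -1·sR = -3292/16717
mR = -1·sL + 1/2·sR = -2004/16717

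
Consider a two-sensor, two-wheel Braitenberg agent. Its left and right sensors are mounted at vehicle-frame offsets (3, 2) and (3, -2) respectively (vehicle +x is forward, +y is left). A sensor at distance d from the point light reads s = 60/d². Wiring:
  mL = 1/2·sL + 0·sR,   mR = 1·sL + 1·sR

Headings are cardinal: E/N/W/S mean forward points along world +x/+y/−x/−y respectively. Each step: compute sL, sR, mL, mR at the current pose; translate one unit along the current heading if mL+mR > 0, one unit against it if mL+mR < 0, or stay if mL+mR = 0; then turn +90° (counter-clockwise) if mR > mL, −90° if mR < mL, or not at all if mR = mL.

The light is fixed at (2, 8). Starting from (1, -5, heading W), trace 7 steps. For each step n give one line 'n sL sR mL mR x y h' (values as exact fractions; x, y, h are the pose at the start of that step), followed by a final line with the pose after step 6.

n=0: pose=(1,-5,W); sL=60/241, sR=60/137; mL=30/241, mR=22680/33017; mL+mR=26790/33017 → advance +1; mR−mL=18570/33017 → turn +1·90°
n=1: pose=(0,-5,S); sL=15/64, sR=15/68; mL=15/128, mR=495/1088; mL+mR=1245/2176 → advance +1; mR−mL=735/2176 → turn +1·90°
n=2: pose=(0,-6,E); sL=12/29, sR=60/257; mL=6/29, mR=4824/7453; mL+mR=6366/7453 → advance +1; mR−mL=3282/7453 → turn +1·90°
n=3: pose=(1,-6,N); sL=6/13, sR=30/61; mL=3/13, mR=756/793; mL+mR=939/793 → advance +1; mR−mL=573/793 → turn +1·90°
n=4: pose=(1,-5,W); sL=60/241, sR=60/137; mL=30/241, mR=22680/33017; mL+mR=26790/33017 → advance +1; mR−mL=18570/33017 → turn +1·90°
n=5: pose=(0,-5,S); sL=15/64, sR=15/68; mL=15/128, mR=495/1088; mL+mR=1245/2176 → advance +1; mR−mL=735/2176 → turn +1·90°
n=6: pose=(0,-6,E); sL=12/29, sR=60/257; mL=6/29, mR=4824/7453; mL+mR=6366/7453 → advance +1; mR−mL=3282/7453 → turn +1·90°

0 60/241 60/137 30/241 22680/33017 1 -5 W
1 15/64 15/68 15/128 495/1088 0 -5 S
2 12/29 60/257 6/29 4824/7453 0 -6 E
3 6/13 30/61 3/13 756/793 1 -6 N
4 60/241 60/137 30/241 22680/33017 1 -5 W
5 15/64 15/68 15/128 495/1088 0 -5 S
6 12/29 60/257 6/29 4824/7453 0 -6 E
final 1 -6 N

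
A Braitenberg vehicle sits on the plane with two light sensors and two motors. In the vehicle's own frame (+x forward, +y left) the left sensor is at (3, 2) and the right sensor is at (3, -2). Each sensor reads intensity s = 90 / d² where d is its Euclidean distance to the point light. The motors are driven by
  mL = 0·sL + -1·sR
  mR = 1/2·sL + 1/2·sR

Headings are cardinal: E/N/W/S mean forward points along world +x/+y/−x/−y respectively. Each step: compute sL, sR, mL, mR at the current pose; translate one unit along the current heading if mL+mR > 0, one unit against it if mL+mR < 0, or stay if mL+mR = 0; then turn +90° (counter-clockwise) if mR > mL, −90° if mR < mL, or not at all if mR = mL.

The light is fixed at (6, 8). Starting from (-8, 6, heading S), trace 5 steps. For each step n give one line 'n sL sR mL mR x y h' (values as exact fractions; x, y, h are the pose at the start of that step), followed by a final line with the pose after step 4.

0 90/169 90/281 -90/281 20250/47489 -8 6 S
1 45/61 45/73 -45/73 3015/4453 -8 5 E
2 2/5 90/121 -90/121 346/605 -7 5 N
3 45/146 9/26 -9/26 621/1898 -7 4 W
4 90/149 18/49 -18/49 3546/7301 -6 4 S
final -6 3 E

n=0: pose=(-8,6,S); sL=90/169, sR=90/281; mL=-90/281, mR=20250/47489; mL+mR=5040/47489 → advance +1; mR−mL=35460/47489 → turn +1·90°
n=1: pose=(-8,5,E); sL=45/61, sR=45/73; mL=-45/73, mR=3015/4453; mL+mR=270/4453 → advance +1; mR−mL=5760/4453 → turn +1·90°
n=2: pose=(-7,5,N); sL=2/5, sR=90/121; mL=-90/121, mR=346/605; mL+mR=-104/605 → advance -1; mR−mL=796/605 → turn +1·90°
n=3: pose=(-7,4,W); sL=45/146, sR=9/26; mL=-9/26, mR=621/1898; mL+mR=-18/949 → advance -1; mR−mL=639/949 → turn +1·90°
n=4: pose=(-6,4,S); sL=90/149, sR=18/49; mL=-18/49, mR=3546/7301; mL+mR=864/7301 → advance +1; mR−mL=6228/7301 → turn +1·90°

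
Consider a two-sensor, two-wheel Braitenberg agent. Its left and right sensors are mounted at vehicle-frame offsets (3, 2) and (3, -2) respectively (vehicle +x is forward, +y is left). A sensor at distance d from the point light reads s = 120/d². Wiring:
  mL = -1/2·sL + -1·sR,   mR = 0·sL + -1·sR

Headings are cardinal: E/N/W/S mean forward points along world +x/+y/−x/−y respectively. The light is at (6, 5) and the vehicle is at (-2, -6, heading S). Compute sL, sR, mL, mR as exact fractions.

15/29 15/37 -1425/2146 -15/37

left sensor world pos  = (0, -9); dL² = 232
right sensor world pos = (-4, -9); dR² = 296
sL = 120/232 = 15/29
sR = 120/296 = 15/37
mL = -1/2·sL + -1·sR = -1425/2146
mR = 0·sL + -1·sR = -15/37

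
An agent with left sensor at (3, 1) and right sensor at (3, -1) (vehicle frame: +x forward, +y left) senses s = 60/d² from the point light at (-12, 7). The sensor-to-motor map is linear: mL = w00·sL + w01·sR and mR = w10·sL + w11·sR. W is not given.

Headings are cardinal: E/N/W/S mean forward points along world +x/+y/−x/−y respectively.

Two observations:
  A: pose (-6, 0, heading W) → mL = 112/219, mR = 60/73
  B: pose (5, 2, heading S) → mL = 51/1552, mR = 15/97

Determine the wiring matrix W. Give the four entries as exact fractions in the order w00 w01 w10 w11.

-1 1 1 0

obs A: pose=(-6,0,W) → sL=60/73, sR=4/3, mL=112/219, mR=60/73
obs B: pose=(5,2,S) → sL=15/97, sR=3/16, mL=51/1552, mR=15/97
sensor matrix S = [[60/73, 4/3], [15/97, 3/16]]; det S = -1475/28324
solve [mL_A; mL_B] = S·[w00; w01] and [mR_A; mR_B] = S·[w10; w11]:
  w00 = -1, w01 = 1, w10 = 1, w11 = 0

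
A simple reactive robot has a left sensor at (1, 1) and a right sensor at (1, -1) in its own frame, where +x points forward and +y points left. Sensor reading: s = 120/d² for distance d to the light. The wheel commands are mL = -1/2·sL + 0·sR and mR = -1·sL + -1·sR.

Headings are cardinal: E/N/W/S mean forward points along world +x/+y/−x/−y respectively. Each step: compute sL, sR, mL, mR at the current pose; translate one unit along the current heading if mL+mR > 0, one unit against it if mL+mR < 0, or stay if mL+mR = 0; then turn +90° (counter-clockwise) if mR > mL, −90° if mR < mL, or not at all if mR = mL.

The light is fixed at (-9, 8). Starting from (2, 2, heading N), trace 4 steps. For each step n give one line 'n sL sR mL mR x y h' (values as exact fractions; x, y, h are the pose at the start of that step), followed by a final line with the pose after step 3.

0 24/25 120/169 -12/25 -7056/4225 2 2 N
1 2/3 15/26 -1/3 -97/78 2 1 E
2 24/37 24/29 -12/37 -1584/1073 1 1 S
3 12/13 60/53 -6/13 -1416/689 1 2 W
final 2 2 N

n=0: pose=(2,2,N); sL=24/25, sR=120/169; mL=-12/25, mR=-7056/4225; mL+mR=-9084/4225 → advance -1; mR−mL=-5028/4225 → turn -1·90°
n=1: pose=(2,1,E); sL=2/3, sR=15/26; mL=-1/3, mR=-97/78; mL+mR=-41/26 → advance -1; mR−mL=-71/78 → turn -1·90°
n=2: pose=(1,1,S); sL=24/37, sR=24/29; mL=-12/37, mR=-1584/1073; mL+mR=-1932/1073 → advance -1; mR−mL=-1236/1073 → turn -1·90°
n=3: pose=(1,2,W); sL=12/13, sR=60/53; mL=-6/13, mR=-1416/689; mL+mR=-1734/689 → advance -1; mR−mL=-1098/689 → turn -1·90°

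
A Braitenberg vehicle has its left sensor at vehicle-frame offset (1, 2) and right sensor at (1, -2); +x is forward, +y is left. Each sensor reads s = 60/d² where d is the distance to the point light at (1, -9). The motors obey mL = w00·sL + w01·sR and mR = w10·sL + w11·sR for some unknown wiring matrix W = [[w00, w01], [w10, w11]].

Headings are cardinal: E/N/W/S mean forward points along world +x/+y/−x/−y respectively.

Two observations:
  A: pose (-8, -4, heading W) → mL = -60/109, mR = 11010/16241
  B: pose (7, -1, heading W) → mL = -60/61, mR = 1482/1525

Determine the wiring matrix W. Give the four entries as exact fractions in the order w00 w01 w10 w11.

-1 0 1/2 1

obs A: pose=(-8,-4,W) → sL=60/109, sR=60/149, mL=-60/109, mR=11010/16241
obs B: pose=(7,-1,W) → sL=60/61, sR=12/25, mL=-60/61, mR=1482/1525
sensor matrix S = [[60/109, 60/149], [60/61, 12/25]]; det S = -653184/4953505
solve [mL_A; mL_B] = S·[w00; w01] and [mR_A; mR_B] = S·[w10; w11]:
  w00 = -1, w01 = 0, w10 = 1/2, w11 = 1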